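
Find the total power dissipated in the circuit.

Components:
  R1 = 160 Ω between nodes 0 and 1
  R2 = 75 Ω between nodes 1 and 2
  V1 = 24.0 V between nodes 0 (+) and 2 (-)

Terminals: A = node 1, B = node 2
Nodal analysis, taking node 2 as the 0 V reference.
Source V1 fixes V_0 = 24 V.
KCL at each unknown node (sum of currents leaving = 0; resistances in Ω):
  Node 1: (V_1 - 24)/160 + (V_1 - 0)/75 = 0
Collecting terms: 0.01958 × V_1 = 0.15  =>  V_1 = 7.66 V
Power in each resistor, P = (ΔV)²/R:
  P_R1 = (24 - 7.66)²/160 = 1.669 W
  P_R2 = (7.66 - 0)²/75 = 0.7823 W
P_total = P_R1 + P_R2 = 2.451 W

Final answer: 2.451 W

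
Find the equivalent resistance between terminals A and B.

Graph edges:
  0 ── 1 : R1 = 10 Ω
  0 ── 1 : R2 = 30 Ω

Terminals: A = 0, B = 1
Reduce the network between node 0 (A) and node 1 (B) by series/parallel combination:
  Rp1 = R1 ‖ R2 (parallel, both between nodes 0 and 1) = 1/(1/10 + 1/30) = 7.5 Ω
R_eq = 7.5 Ω

Final answer: 7.5 Ω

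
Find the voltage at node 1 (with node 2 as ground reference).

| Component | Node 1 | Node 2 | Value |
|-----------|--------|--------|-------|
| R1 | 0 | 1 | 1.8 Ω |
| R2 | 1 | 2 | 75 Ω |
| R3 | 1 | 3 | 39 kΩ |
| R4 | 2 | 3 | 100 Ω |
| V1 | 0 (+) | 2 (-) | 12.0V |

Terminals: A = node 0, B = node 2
Nodal analysis, taking node 2 as the 0 V reference.
Source V1 fixes V_0 = 12 V.
KCL at each unknown node (sum of currents leaving = 0; resistances in Ω):
  Node 1: (V_1 - 12)/1.8 + (V_1 - 0)/75 + (V_1 - V_3)/39000 = 0
  Node 3: (V_3 - V_1)/39000 + (V_3 - 0)/100 = 0
Collecting terms (coefficients in siemens):
  0.5689·V_1 - 0.00002564·V_3 = 6.667
  0.01003·V_3 - 0.00002564·V_1 = 0
Determinant D = (0.5689)(0.01003) - (-0.00002564)(-0.00002564) = 0.005704
V_1 = [(6.667)(0.01003) - (-0.00002564)(0)]/D = 11.72 V
V_3 = [(0.5689)(0) - (6.667)(-0.00002564)]/D = 0.02997 V
The requested potential is V_1 = 11.72 V.

Final answer: V_1 = 11.72 V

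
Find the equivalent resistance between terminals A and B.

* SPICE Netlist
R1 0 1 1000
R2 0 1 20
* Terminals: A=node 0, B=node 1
Reduce the network between node 0 (A) and node 1 (B) by series/parallel combination:
  Rp1 = R1 ‖ R2 (parallel, both between nodes 0 and 1) = 1/(1/1000 + 1/20) = 19.61 Ω
R_eq = 19.61 Ω

Final answer: 19.61 Ω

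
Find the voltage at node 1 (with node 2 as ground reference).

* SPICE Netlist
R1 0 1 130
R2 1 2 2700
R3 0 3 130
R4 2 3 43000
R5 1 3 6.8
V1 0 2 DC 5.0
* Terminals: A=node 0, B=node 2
Nodal analysis, taking node 2 as the 0 V reference.
Source V1 fixes V_0 = 5 V.
KCL at each unknown node (sum of currents leaving = 0; resistances in Ω):
  Node 1: (V_1 - 5)/130 + (V_1 - 0)/2700 + (V_1 - V_3)/6.8 = 0
  Node 3: (V_3 - 5)/130 + (V_3 - 0)/43000 + (V_3 - V_1)/6.8 = 0
Collecting terms (coefficients in siemens):
  0.1551·V_1 - 0.1471·V_3 = 0.03846
  0.1548·V_3 - 0.1471·V_1 = 0.03846
Determinant D = (0.1551)(0.1548) - (-0.1471)(-0.1471) = 0.002383
V_1 = [(0.03846)(0.1548) - (-0.1471)(0.03846)]/D = 4.873 V
V_3 = [(0.1551)(0.03846) - (0.03846)(-0.1471)]/D = 4.878 V
The requested potential is V_1 = 4.873 V.

Final answer: V_1 = 4.873 V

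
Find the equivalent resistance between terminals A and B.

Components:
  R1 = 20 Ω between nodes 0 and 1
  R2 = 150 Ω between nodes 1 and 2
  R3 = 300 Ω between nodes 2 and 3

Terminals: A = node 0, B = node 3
Reduce the network between node 0 (A) and node 3 (B) by series/parallel combination:
  Rs1 = R1 + R2 (series, joined only at node 1) = 20 + 150 = 170 Ω
  Rs2 = R3 + Rs1 (series, joined only at node 2) = 300 + 170 = 470 Ω
R_eq = 470 Ω

Final answer: 470 Ω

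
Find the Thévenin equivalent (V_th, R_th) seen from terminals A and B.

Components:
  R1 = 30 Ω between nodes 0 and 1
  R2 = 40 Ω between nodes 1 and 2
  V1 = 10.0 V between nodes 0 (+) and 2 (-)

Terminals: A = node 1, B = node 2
Step 1 — V_th is the open-circuit voltage V_A - V_B (nothing connected across the terminals).
Nodal analysis, taking node 2 as the 0 V reference.
Source V1 fixes V_0 = 10 V.
KCL at each unknown node (sum of currents leaving = 0; resistances in Ω):
  Node 1: (V_1 - 10)/30 + (V_1 - 0)/40 = 0
Collecting terms: 0.05833 × V_1 = 0.3333  =>  V_1 = 5.714 V
V_th = V_1 - V_2 = 5.714 - 0 = 5.714 V
Step 2 — R_th: zero the source — replace V1 by a short circuit (node 2 merges into node 0) — and find the resistance seen between A (node 1) and B (node 0).
Reduce the network between node 1 (A) and node 0 (B) by series/parallel combination:
  Rp1 = R1 ‖ R2 (parallel, both between nodes 0 and 1) = 1/(1/30 + 1/40) = 17.14 Ω
R_th = 17.14 Ω

Final answer: V_th = 5.714 V, R_th = 17.14 Ω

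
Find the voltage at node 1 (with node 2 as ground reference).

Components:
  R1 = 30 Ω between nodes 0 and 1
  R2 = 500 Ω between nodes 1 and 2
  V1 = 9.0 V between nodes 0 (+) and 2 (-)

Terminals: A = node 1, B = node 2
Nodal analysis, taking node 2 as the 0 V reference.
Source V1 fixes V_0 = 9 V.
KCL at each unknown node (sum of currents leaving = 0; resistances in Ω):
  Node 1: (V_1 - 9)/30 + (V_1 - 0)/500 = 0
Collecting terms: 0.03533 × V_1 = 0.3  =>  V_1 = 8.491 V
The requested potential is V_1 = 8.491 V.

Final answer: V_1 = 8.491 V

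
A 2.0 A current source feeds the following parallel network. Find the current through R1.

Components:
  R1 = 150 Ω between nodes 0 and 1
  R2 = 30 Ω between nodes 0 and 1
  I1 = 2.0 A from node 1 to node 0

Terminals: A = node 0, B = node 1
All resistors sit directly between nodes 0 and 1, so they are in parallel and share one voltage V; the full source current 2 A splits among them.
1/R_par = 1/150 + 1/30 = 0.04 S  =>  R_par = 25 Ω
V = I × R_par = 2 × 25 = 50 V
I_R1 = V/R1 = 50/150 = 0.3333 A

Final answer: 0.3333 A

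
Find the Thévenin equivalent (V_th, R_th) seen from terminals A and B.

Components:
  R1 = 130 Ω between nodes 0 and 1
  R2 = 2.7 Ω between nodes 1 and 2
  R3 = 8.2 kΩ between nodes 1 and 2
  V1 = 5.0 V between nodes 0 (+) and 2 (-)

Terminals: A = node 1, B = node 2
Step 1 — V_th is the open-circuit voltage V_A - V_B (nothing connected across the terminals).
Nodal analysis, taking node 2 as the 0 V reference.
Source V1 fixes V_0 = 5 V.
KCL at each unknown node (sum of currents leaving = 0; resistances in Ω):
  Node 1: (V_1 - 5)/130 + (V_1 - 0)/2.7 + (V_1 - 0)/8200 = 0
Collecting terms: 0.3782 × V_1 = 0.03846  =>  V_1 = 0.1017 V
V_th = V_1 - V_2 = 0.1017 - 0 = 0.1017 V
Step 2 — R_th: zero the source — replace V1 by a short circuit (node 2 merges into node 0) — and find the resistance seen between A (node 1) and B (node 0).
Reduce the network between node 1 (A) and node 0 (B) by series/parallel combination:
  Rp1 = R1 ‖ R2 ‖ R3 (parallel, all between nodes 0 and 1) = 1/(1/130 + 1/2.7 + 1/8200) = 2.644 Ω
R_th = 2.644 Ω

Final answer: V_th = 0.1017 V, R_th = 2.644 Ω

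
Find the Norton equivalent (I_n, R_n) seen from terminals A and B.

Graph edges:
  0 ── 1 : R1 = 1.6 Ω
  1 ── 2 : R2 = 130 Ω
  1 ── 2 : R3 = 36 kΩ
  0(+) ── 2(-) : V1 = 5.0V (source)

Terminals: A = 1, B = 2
Find the Thévenin equivalent first; then I_n = V_th/R_th and R_n = R_th.
Step 1 — V_th is the open-circuit voltage V_A - V_B (nothing connected across the terminals).
Nodal analysis, taking node 2 as the 0 V reference.
Source V1 fixes V_0 = 5 V.
KCL at each unknown node (sum of currents leaving = 0; resistances in Ω):
  Node 1: (V_1 - 5)/1.6 + (V_1 - 0)/130 + (V_1 - 0)/36000 = 0
Collecting terms: 0.6327 × V_1 = 3.125  =>  V_1 = 4.939 V
V_th = V_1 - V_2 = 4.939 - 0 = 4.939 V
Step 2 — R_th: zero the source — replace V1 by a short circuit (node 2 merges into node 0) — and find the resistance seen between A (node 1) and B (node 0).
Reduce the network between node 1 (A) and node 0 (B) by series/parallel combination:
  Rp1 = R1 ‖ R2 ‖ R3 (parallel, all between nodes 0 and 1) = 1/(1/1.6 + 1/130 + 1/36000) = 1.58 Ω
R_th = 1.58 Ω
I_n = V_th/R_th = 4.939/1.58 = 3.125 A, and R_n = R_th = 1.58 Ω

Final answer: I_n = 3.125 A, R_n = 1.58 Ω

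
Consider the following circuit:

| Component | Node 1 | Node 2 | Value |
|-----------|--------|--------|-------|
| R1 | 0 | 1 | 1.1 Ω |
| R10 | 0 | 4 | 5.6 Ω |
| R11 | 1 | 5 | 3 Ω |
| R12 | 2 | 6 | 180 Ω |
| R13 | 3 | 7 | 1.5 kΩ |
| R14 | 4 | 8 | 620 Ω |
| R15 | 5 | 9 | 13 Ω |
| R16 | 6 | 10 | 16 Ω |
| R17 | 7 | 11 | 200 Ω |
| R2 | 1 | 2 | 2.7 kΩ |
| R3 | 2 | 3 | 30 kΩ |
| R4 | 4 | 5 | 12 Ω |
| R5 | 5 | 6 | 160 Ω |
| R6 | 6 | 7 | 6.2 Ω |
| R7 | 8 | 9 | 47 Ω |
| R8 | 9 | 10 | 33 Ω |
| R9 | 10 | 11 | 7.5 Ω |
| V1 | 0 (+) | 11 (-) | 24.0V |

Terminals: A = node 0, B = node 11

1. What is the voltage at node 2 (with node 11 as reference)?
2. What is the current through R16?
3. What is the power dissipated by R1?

Nodal analysis, taking node 11 as the 0 V reference.
Source V1 fixes V_0 = 24 V.
KCL at each unknown node (sum of currents leaving = 0; resistances in Ω):
  Node 1: (V_1 - 24)/1.1 + (V_1 - V_2)/2700 + (V_1 - V_5)/3 = 0
  Node 2: (V_2 - V_1)/2700 + (V_2 - V_3)/30000 + (V_2 - V_6)/180 = 0
  Node 3: (V_3 - V_2)/30000 + (V_3 - V_7)/1500 = 0
  Node 4: (V_4 - V_5)/12 + (V_4 - 24)/5.6 + (V_4 - V_8)/620 = 0
  Node 5: (V_5 - V_4)/12 + (V_5 - V_6)/160 + (V_5 - V_1)/3 + (V_5 - V_9)/13 = 0
  Node 6: (V_6 - V_5)/160 + (V_6 - V_7)/6.2 + (V_6 - V_2)/180 + (V_6 - V_10)/16 = 0
  Node 7: (V_7 - V_6)/6.2 + (V_7 - V_3)/1500 + (V_7 - 0)/200 = 0
  Node 8: (V_8 - V_9)/47 + (V_8 - V_4)/620 = 0
  Node 9: (V_9 - V_8)/47 + (V_9 - V_10)/33 + (V_9 - V_5)/13 = 0
  Node 10: (V_10 - V_9)/33 + (V_10 - 0)/7.5 + (V_10 - V_6)/16 = 0
Collecting terms (coefficients in siemens):
  1.243·V_1 - 0.0003704·V_2 - 0.3333·V_5 = 21.82
  0.005959·V_2 - 0.0003704·V_1 - 0.00003333·V_3 - 0.005556·V_6 = 0
  0.0007·V_3 - 0.00003333·V_2 - 0.0006667·V_7 = 0
  0.2635·V_4 - 0.08333·V_5 - 0.001613·V_8 = 4.286
  0.4998·V_5 - 0.3333·V_1 - 0.08333·V_4 - 0.00625·V_6 - 0.07692·V_9 = 0
  0.2356·V_6 - 0.005556·V_2 - 0.00625·V_5 - 0.1613·V_7 - 0.0625·V_10 = 0
  0.167·V_7 - 0.0006667·V_3 - 0.1613·V_6 = 0
  0.02289·V_8 - 0.001613·V_4 - 0.02128·V_9 = 0
  0.1285·V_9 - 0.07692·V_5 - 0.02128·V_8 - 0.0303·V_10 = 0
  0.2261·V_10 - 0.0625·V_6 - 0.0303·V_9 = 0
Solving these 10 simultaneous equations (Gaussian elimination) gives:
  V_1 = 23.54 V, V_2 = 6.281 V, V_3 = 5.045 V, V_4 = 23.43 V
  V_5 = 22.31 V, V_6 = 5.137 V, V_7 = 4.983 V, V_8 = 17.58 V
  V_9 = 17.14 V, V_10 = 3.717 V
Part 1:
  Read off the nodal solution: V_2 = 6.281 V
Part 2:
  I_R16 = (V_6 - V_10)/R16 = (5.137 - 3.717)/16 = 0.08878 A
  Magnitude: I_R16 = 0.08878 A
Part 3:
  I_R1 = (V_0 - V_1)/R1 = (24 - 23.54)/1.1 = 0.4178 A
  P_R1 = I_R1² × R1 = (0.4178)² × 1.1 = 0.192 W

Final answers:
1. V_2 = 6.281 V
2. I_R16 = 0.08878 A
3. P_R1 = 0.192 W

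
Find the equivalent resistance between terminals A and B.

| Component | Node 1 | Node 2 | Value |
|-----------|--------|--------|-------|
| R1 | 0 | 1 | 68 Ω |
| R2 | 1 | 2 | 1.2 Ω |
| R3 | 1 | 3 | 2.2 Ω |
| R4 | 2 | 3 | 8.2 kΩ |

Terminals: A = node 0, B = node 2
Reduce the network between node 0 (A) and node 2 (B) by series/parallel combination:
  Rs1 = R3 + R4 (series, joined only at node 3) = 2.2 + 8200 = 8202 Ω
  Rp1 = R2 ‖ Rs1 (parallel, both between nodes 1 and 2) = 1/(1/1.2 + 1/8202) = 1.2 Ω
  Rs2 = R1 + Rp1 (series, joined only at node 1) = 68 + 1.2 = 69.2 Ω
R_eq = 69.2 Ω

Final answer: 69.2 Ω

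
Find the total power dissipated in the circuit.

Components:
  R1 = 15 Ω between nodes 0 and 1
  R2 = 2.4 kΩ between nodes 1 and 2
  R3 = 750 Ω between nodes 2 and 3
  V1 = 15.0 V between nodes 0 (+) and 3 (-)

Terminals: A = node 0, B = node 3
Nodal analysis, taking node 3 as the 0 V reference.
Source V1 fixes V_0 = 15 V.
KCL at each unknown node (sum of currents leaving = 0; resistances in Ω):
  Node 1: (V_1 - 15)/15 + (V_1 - V_2)/2400 = 0
  Node 2: (V_2 - V_1)/2400 + (V_2 - 0)/750 = 0
Collecting terms (coefficients in siemens):
  0.06708·V_1 - 0.0004167·V_2 = 1
  0.00175·V_2 - 0.0004167·V_1 = 0
Determinant D = (0.06708)(0.00175) - (-0.0004167)(-0.0004167) = 0.0001172
V_1 = [(1)(0.00175) - (-0.0004167)(0)]/D = 14.93 V
V_2 = [(0.06708)(0) - (1)(-0.0004167)]/D = 3.555 V
Power in each resistor, P = (ΔV)²/R:
  P_R1 = (15 - 14.93)²/15 = 0.0003369 W
  P_R2 = (14.93 - 3.555)²/2400 = 0.05391 W
  P_R3 = (3.555 - 0)²/750 = 0.01685 W
P_total = P_R1 + P_R2 + P_R3 = 0.07109 W

Final answer: 0.07109 W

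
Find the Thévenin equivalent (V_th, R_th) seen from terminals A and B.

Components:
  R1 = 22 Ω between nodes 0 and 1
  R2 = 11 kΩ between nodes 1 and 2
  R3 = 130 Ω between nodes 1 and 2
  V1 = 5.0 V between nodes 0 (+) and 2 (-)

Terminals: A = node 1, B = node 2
Step 1 — V_th is the open-circuit voltage V_A - V_B (nothing connected across the terminals).
Nodal analysis, taking node 2 as the 0 V reference.
Source V1 fixes V_0 = 5 V.
KCL at each unknown node (sum of currents leaving = 0; resistances in Ω):
  Node 1: (V_1 - 5)/22 + (V_1 - 0)/11000 + (V_1 - 0)/130 = 0
Collecting terms: 0.05324 × V_1 = 0.2273  =>  V_1 = 4.269 V
V_th = V_1 - V_2 = 4.269 - 0 = 4.269 V
Step 2 — R_th: zero the source — replace V1 by a short circuit (node 2 merges into node 0) — and find the resistance seen between A (node 1) and B (node 0).
Reduce the network between node 1 (A) and node 0 (B) by series/parallel combination:
  Rp1 = R1 ‖ R2 ‖ R3 (parallel, all between nodes 0 and 1) = 1/(1/22 + 1/11000 + 1/130) = 18.78 Ω
R_th = 18.78 Ω

Final answer: V_th = 4.269 V, R_th = 18.78 Ω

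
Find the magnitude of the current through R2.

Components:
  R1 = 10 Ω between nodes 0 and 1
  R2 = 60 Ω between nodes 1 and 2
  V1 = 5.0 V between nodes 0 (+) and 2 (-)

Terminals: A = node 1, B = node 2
Nodal analysis, taking node 2 as the 0 V reference.
Source V1 fixes V_0 = 5 V.
KCL at each unknown node (sum of currents leaving = 0; resistances in Ω):
  Node 1: (V_1 - 5)/10 + (V_1 - 0)/60 = 0
Collecting terms: 0.1167 × V_1 = 0.5  =>  V_1 = 4.286 V
I_R2 = (V_1 - V_2)/R2 = (4.286 - 0)/60 = 0.07143 A
|I_R2| = 0.07143 A

Final answer: |I_R2| = 0.07143 A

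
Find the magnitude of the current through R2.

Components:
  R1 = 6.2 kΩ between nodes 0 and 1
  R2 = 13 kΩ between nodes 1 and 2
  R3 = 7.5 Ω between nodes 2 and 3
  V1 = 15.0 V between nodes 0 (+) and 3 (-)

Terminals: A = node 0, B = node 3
Nodal analysis, taking node 3 as the 0 V reference.
Source V1 fixes V_0 = 15 V.
KCL at each unknown node (sum of currents leaving = 0; resistances in Ω):
  Node 1: (V_1 - 15)/6200 + (V_1 - V_2)/13000 = 0
  Node 2: (V_2 - V_1)/13000 + (V_2 - 0)/7.5 = 0
Collecting terms (coefficients in siemens):
  0.0002382·V_1 - 0.00007692·V_2 = 0.002419
  0.1334·V_2 - 0.00007692·V_1 = 0
Determinant D = (0.0002382)(0.1334) - (-0.00007692)(-0.00007692) = 0.00003177
V_1 = [(0.002419)(0.1334) - (-0.00007692)(0)]/D = 10.16 V
V_2 = [(0.0002382)(0) - (0.002419)(-0.00007692)]/D = 0.005857 V
I_R2 = (V_1 - V_2)/R2 = (10.16 - 0.005857)/13000 = 0.0007809 A
|I_R2| = 0.0007809 A

Final answer: |I_R2| = 0.0007809 A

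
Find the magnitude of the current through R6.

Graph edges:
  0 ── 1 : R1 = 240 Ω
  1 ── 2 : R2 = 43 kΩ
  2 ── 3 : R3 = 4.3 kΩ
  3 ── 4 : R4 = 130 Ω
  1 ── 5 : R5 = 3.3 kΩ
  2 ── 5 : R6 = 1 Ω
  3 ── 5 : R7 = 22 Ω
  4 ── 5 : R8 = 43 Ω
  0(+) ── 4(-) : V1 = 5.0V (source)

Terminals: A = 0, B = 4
Nodal analysis, taking node 4 as the 0 V reference.
Source V1 fixes V_0 = 5 V.
KCL at each unknown node (sum of currents leaving = 0; resistances in Ω):
  Node 1: (V_1 - 5)/240 + (V_1 - V_2)/43000 + (V_1 - V_5)/3300 = 0
  Node 2: (V_2 - V_1)/43000 + (V_2 - V_3)/4300 + (V_2 - V_5)/1 = 0
  Node 3: (V_3 - V_2)/4300 + (V_3 - 0)/130 + (V_3 - V_5)/22 = 0
  Node 5: (V_5 - V_1)/3300 + (V_5 - V_2)/1 + (V_5 - V_3)/22 + (V_5 - 0)/43 = 0
Collecting terms (coefficients in siemens):
  0.004493·V_1 - 0.00002326·V_2 - 0.000303·V_5 = 0.02083
  1·V_2 - 0.00002326·V_1 - 0.0002326·V_3 - 1·V_5 = 0
  0.05338·V_3 - 0.0002326·V_2 - 0.04545·V_5 = 0
  1.069·V_5 - 0.000303·V_1 - 1·V_2 - 0.04545·V_3 = 0
Solving these 4 simultaneous equations (Gaussian elimination) gives:
  V_1 = 4.641 V, V_2 = 0.0503 V, V_3 = 0.04296 V, V_5 = 0.05019 V
I_R6 = (V_2 - V_5)/R6 = (0.0503 - 0.05019)/1 = 0.000105 A
|I_R6| = 0.000105 A

Final answer: |I_R6| = 0.000105 A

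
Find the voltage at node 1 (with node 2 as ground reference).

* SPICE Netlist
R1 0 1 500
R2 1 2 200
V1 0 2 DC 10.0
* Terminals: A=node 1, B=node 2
Nodal analysis, taking node 2 as the 0 V reference.
Source V1 fixes V_0 = 10 V.
KCL at each unknown node (sum of currents leaving = 0; resistances in Ω):
  Node 1: (V_1 - 10)/500 + (V_1 - 0)/200 = 0
Collecting terms: 0.007 × V_1 = 0.02  =>  V_1 = 2.857 V
The requested potential is V_1 = 2.857 V.

Final answer: V_1 = 2.857 V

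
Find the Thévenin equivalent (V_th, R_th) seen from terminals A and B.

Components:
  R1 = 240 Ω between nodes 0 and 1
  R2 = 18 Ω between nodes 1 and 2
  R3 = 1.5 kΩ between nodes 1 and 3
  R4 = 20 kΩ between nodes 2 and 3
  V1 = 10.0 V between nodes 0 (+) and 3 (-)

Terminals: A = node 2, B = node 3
Step 1 — V_th is the open-circuit voltage V_A - V_B (nothing connected across the terminals).
Nodal analysis, taking node 3 as the 0 V reference.
Source V1 fixes V_0 = 10 V.
KCL at each unknown node (sum of currents leaving = 0; resistances in Ω):
  Node 1: (V_1 - 10)/240 + (V_1 - V_2)/18 + (V_1 - 0)/1500 = 0
  Node 2: (V_2 - V_1)/18 + (V_2 - 0)/20000 = 0
Collecting terms (coefficients in siemens):
  0.06039·V_1 - 0.05556·V_2 = 0.04167
  0.05561·V_2 - 0.05556·V_1 = 0
Determinant D = (0.06039)(0.05561) - (-0.05556)(-0.05556) = 0.0002715
V_1 = [(0.04167)(0.05561) - (-0.05556)(0)]/D = 8.533 V
V_2 = [(0.06039)(0) - (0.04167)(-0.05556)]/D = 8.525 V
V_th = V_2 - V_3 = 8.525 - 0 = 8.525 V
Step 2 — R_th: zero the source — replace V1 by a short circuit (node 3 merges into node 0) — and find the resistance seen between A (node 2) and B (node 0).
Reduce the network between node 2 (A) and node 0 (B) by series/parallel combination:
  Rp1 = R1 ‖ R3 (parallel, both between nodes 0 and 1) = 1/(1/240 + 1/1500) = 206.9 Ω
  Rs1 = R2 + Rp1 (series, joined only at node 1) = 18 + 206.9 = 224.9 Ω
  Rp2 = R4 ‖ Rs1 (parallel, both between nodes 0 and 2) = 1/(1/20000 + 1/224.9) = 222.4 Ω
R_th = 222.4 Ω

Final answer: V_th = 8.525 V, R_th = 222.4 Ω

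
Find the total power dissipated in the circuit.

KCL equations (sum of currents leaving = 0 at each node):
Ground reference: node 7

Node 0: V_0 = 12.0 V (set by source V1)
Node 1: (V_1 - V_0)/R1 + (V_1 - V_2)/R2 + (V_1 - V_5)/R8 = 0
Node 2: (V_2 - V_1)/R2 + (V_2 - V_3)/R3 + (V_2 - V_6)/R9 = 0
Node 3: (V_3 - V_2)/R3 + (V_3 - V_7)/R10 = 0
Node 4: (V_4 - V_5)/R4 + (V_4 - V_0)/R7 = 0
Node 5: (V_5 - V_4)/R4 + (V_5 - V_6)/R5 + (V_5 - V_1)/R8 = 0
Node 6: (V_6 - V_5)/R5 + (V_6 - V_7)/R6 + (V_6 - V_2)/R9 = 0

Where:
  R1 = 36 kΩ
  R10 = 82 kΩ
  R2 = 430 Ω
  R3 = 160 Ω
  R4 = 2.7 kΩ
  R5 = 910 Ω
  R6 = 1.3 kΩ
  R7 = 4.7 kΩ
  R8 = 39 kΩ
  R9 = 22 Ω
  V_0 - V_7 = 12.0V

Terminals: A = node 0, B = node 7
Nodal analysis, taking node 7 as the 0 V reference.
Source V1 fixes V_0 = 12 V.
KCL at each unknown node (sum of currents leaving = 0; resistances in Ω):
  Node 1: (V_1 - 12)/36000 + (V_1 - V_2)/430 + (V_1 - V_5)/39000 = 0
  Node 2: (V_2 - V_1)/430 + (V_2 - V_3)/160 + (V_2 - V_6)/22 = 0
  Node 3: (V_3 - V_2)/160 + (V_3 - 0)/82000 = 0
  Node 4: (V_4 - V_5)/2700 + (V_4 - 12)/4700 = 0
  Node 5: (V_5 - V_4)/2700 + (V_5 - V_6)/910 + (V_5 - V_1)/39000 = 0
  Node 6: (V_6 - V_5)/910 + (V_6 - 0)/1300 + (V_6 - V_2)/22 = 0
Collecting terms (coefficients in siemens):
  0.002379·V_1 - 0.002326·V_2 - 0.00002564·V_5 = 0.0003333
  0.05403·V_2 - 0.002326·V_1 - 0.00625·V_3 - 0.04545·V_6 = 0
  0.006262·V_3 - 0.00625·V_2 = 0
  0.0005831·V_4 - 0.0003704·V_5 = 0.002553
  0.001495·V_5 - 0.00002564·V_1 - 0.0003704·V_4 - 0.001099·V_6 = 0
  0.04732·V_6 - 0.04545·V_2 - 0.001099·V_5 = 0
Solving these 6 simultaneous equations (Gaussian elimination) gives:
  V_1 = 2.046 V, V_2 = 1.917 V, V_3 = 1.913 V, V_4 = 6.281 V
  V_5 = 2.996 V, V_6 = 1.911 V
Power in each resistor, P = (ΔV)²/R:
  P_R1 = (12 - 2.046)²/36000 = 0.002752 W
  P_R2 = (2.046 - 1.917)²/430 = 0.00003892 W
  P_R3 = (1.917 - 1.913)²/160 = 0.0000000871 W
  P_R4 = (6.281 - 2.996)²/2700 = 0.003997 W
  P_R5 = (2.996 - 1.911)²/910 = 0.001294 W
  P_R6 = (1.911 - 0)²/1300 = 0.002809 W
  P_R7 = (12 - 6.281)²/4700 = 0.006958 W
  P_R8 = (2.046 - 2.996)²/39000 = 0.00002312 W
  P_R9 = (1.917 - 1.911)²/22 = 0.000001694 W
  P_R10 = (1.913 - 0)²/82000 = 0.00004464 W
P_total = P_R1 + P_R2 + P_R3 + P_R4 + P_R5 + P_R6 + P_R7 + P_R8 + P_R9 + P_R10 = 0.01792 W

Final answer: 0.01792 W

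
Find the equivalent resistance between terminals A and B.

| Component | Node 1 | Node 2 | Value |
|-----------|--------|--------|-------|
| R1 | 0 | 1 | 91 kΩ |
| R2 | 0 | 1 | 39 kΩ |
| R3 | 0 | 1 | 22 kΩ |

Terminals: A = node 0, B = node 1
Reduce the network between node 0 (A) and node 1 (B) by series/parallel combination:
  Rp1 = R1 ‖ R2 ‖ R3 (parallel, all between nodes 0 and 1) = 1/(1/91000 + 1/39000 + 1/22000) = 12180 Ω
R_eq = 12.18 kΩ

Final answer: 12.18 kΩ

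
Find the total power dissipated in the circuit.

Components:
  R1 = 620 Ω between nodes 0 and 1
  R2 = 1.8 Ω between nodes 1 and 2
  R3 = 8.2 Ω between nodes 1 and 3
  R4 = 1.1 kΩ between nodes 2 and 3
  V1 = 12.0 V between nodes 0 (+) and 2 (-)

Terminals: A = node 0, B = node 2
Nodal analysis, taking node 2 as the 0 V reference.
Source V1 fixes V_0 = 12 V.
KCL at each unknown node (sum of currents leaving = 0; resistances in Ω):
  Node 1: (V_1 - 12)/620 + (V_1 - 0)/1.8 + (V_1 - V_3)/8.2 = 0
  Node 3: (V_3 - V_1)/8.2 + (V_3 - 0)/1100 = 0
Collecting terms (coefficients in siemens):
  0.6791·V_1 - 0.122·V_3 = 0.01935
  0.1229·V_3 - 0.122·V_1 = 0
Determinant D = (0.6791)(0.1229) - (-0.122)(-0.122) = 0.06856
V_1 = [(0.01935)(0.1229) - (-0.122)(0)]/D = 0.03468 V
V_3 = [(0.6791)(0) - (0.01935)(-0.122)]/D = 0.03443 V
Power in each resistor, P = (ΔV)²/R:
  P_R1 = (12 - 0.03468)²/620 = 0.2309 W
  P_R2 = (0.03468 - 0)²/1.8 = 0.0006682 W
  P_R3 = (0.03468 - 0.03443)²/8.2 = 0.000000008031 W
  P_R4 = (0 - 0.03443)²/1100 = 0.000001077 W
P_total = P_R1 + P_R2 + P_R3 + P_R4 = 0.2316 W

Final answer: 0.2316 W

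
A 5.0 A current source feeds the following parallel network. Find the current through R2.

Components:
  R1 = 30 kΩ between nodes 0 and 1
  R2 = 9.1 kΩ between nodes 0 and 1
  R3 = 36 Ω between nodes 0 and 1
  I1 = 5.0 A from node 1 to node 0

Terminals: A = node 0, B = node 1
All resistors sit directly between nodes 0 and 1, so they are in parallel and share one voltage V; the full source current 5 A splits among them.
1/R_par = 1/30000 + 1/9100 + 1/36 = 0.02792 S  =>  R_par = 35.82 Ω
V = I × R_par = 5 × 35.82 = 179.1 V
I_R2 = V/R2 = 179.1/9100 = 0.01968 A

Final answer: 0.01968 A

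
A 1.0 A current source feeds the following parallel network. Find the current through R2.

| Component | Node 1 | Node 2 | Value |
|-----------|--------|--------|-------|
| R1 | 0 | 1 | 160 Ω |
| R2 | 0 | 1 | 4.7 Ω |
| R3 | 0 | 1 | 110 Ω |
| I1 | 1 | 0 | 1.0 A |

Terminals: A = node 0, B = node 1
All resistors sit directly between nodes 0 and 1, so they are in parallel and share one voltage V; the full source current 1 A splits among them.
1/R_par = 1/160 + 1/4.7 + 1/110 = 0.2281 S  =>  R_par = 4.384 Ω
V = I × R_par = 1 × 4.384 = 4.384 V
I_R2 = V/R2 = 4.384/4.7 = 0.9327 A

Final answer: 0.9327 A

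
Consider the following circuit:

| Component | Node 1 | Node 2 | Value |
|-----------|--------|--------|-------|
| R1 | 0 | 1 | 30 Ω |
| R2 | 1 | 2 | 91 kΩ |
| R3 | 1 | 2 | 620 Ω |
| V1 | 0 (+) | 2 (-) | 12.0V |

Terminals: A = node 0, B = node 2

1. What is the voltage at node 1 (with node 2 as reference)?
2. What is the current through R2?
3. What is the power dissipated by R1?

Nodal analysis, taking node 2 as the 0 V reference.
Source V1 fixes V_0 = 12 V.
KCL at each unknown node (sum of currents leaving = 0; resistances in Ω):
  Node 1: (V_1 - 12)/30 + (V_1 - 0)/91000 + (V_1 - 0)/620 = 0
Collecting terms: 0.03496 × V_1 = 0.4  =>  V_1 = 11.44 V
Part 1:
  Read off the nodal solution: V_1 = 11.44 V
Part 2:
  I_R2 = (V_1 - V_2)/R2 = (11.44 - 0)/91000 = 0.0001257 A
  Magnitude: I_R2 = 0.0001257 A
Part 3:
  I_R1 = (V_0 - V_1)/R1 = (12 - 11.44)/30 = 0.01858 A
  P_R1 = I_R1² × R1 = (0.01858)² × 30 = 0.01036 W

Final answers:
1. V_1 = 11.44 V
2. I_R2 = 0.0001257 A
3. P_R1 = 0.01036 W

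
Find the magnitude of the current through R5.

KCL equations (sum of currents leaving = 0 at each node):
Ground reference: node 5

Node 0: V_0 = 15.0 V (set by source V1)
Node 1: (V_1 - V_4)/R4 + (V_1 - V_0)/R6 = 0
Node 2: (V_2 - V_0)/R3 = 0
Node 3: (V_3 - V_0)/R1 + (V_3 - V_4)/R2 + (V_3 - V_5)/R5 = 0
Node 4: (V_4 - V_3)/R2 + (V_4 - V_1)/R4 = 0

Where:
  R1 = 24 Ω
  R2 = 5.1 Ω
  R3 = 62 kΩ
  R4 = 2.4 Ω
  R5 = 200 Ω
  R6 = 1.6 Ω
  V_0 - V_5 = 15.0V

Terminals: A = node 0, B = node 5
Nodal analysis, taking node 5 as the 0 V reference.
Source V1 fixes V_0 = 15 V.
KCL at each unknown node (sum of currents leaving = 0; resistances in Ω):
  Node 1: (V_1 - V_4)/2.4 + (V_1 - 15)/1.6 = 0
  Node 2: (V_2 - 15)/62000 = 0
  Node 3: (V_3 - 15)/24 + (V_3 - V_4)/5.1 + (V_3 - 0)/200 = 0
  Node 4: (V_4 - V_3)/5.1 + (V_4 - V_1)/2.4 = 0
Collecting terms (coefficients in siemens):
  1.042·V_1 - 0.4167·V_4 = 9.375
  0.00001613·V_2 = 0.0002419
  0.2427·V_3 - 0.1961·V_4 = 0.625
  0.6127·V_4 - 0.4167·V_1 - 0.1961·V_3 = 0
Solving these 4 simultaneous equations (Gaussian elimination) gives:
  V_1 = 14.92 V, V_2 = 15 V, V_3 = 14.52 V, V_4 = 14.79 V
I_R5 = (V_3 - V_5)/R5 = (14.52 - 0)/200 = 0.0726 A
|I_R5| = 0.0726 A

Final answer: |I_R5| = 0.0726 A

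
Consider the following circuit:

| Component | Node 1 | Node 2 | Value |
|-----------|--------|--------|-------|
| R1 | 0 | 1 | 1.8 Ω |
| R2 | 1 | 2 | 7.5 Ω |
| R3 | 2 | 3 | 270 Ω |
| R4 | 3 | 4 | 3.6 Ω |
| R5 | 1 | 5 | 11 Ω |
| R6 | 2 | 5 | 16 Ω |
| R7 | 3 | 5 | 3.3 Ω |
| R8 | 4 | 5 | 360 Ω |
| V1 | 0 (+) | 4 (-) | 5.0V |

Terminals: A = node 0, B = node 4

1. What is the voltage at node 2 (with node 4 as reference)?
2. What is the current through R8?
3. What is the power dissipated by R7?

Nodal analysis, taking node 4 as the 0 V reference.
Source V1 fixes V_0 = 5 V.
KCL at each unknown node (sum of currents leaving = 0; resistances in Ω):
  Node 1: (V_1 - 5)/1.8 + (V_1 - V_2)/7.5 + (V_1 - V_5)/11 = 0
  Node 2: (V_2 - V_1)/7.5 + (V_2 - V_3)/270 + (V_2 - V_5)/16 = 0
  Node 3: (V_3 - V_2)/270 + (V_3 - 0)/3.6 + (V_3 - V_5)/3.3 = 0
  Node 5: (V_5 - V_1)/11 + (V_5 - V_2)/16 + (V_5 - V_3)/3.3 + (V_5 - 0)/360 = 0
Collecting terms (coefficients in siemens):
  0.7798·V_1 - 0.1333·V_2 - 0.09091·V_5 = 2.778
  0.1995·V_2 - 0.1333·V_1 - 0.003704·V_3 - 0.0625·V_5 = 0
  0.5845·V_3 - 0.003704·V_2 - 0.303·V_5 = 0
  0.4592·V_5 - 0.09091·V_1 - 0.0625·V_2 - 0.303·V_3 = 0
Solving these 4 simultaneous equations (Gaussian elimination) gives:
  V_1 = 4.431 V, V_2 = 3.642 V, V_3 = 1.117 V, V_5 = 2.11 V
Part 1:
  Read off the nodal solution: V_2 = 3.642 V
Part 2:
  I_R8 = (V_4 - V_5)/R8 = (0 - 2.11)/360 = -0.005861 A
  Magnitude: I_R8 = 0.005861 A
Part 3:
  I_R7 = (V_3 - V_5)/R7 = (1.117 - 2.11)/3.3 = -0.3009 A
  P_R7 = I_R7² × R7 = (-0.3009)² × 3.3 = 0.2988 W

Final answers:
1. V_2 = 3.642 V
2. I_R8 = 0.005861 A
3. P_R7 = 0.2988 W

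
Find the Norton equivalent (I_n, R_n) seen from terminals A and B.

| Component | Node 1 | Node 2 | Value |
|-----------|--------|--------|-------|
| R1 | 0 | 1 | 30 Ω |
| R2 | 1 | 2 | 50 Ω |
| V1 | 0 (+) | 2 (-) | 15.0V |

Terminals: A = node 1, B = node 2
Find the Thévenin equivalent first; then I_n = V_th/R_th and R_n = R_th.
Step 1 — V_th is the open-circuit voltage V_A - V_B (nothing connected across the terminals).
Nodal analysis, taking node 2 as the 0 V reference.
Source V1 fixes V_0 = 15 V.
KCL at each unknown node (sum of currents leaving = 0; resistances in Ω):
  Node 1: (V_1 - 15)/30 + (V_1 - 0)/50 = 0
Collecting terms: 0.05333 × V_1 = 0.5  =>  V_1 = 9.375 V
V_th = V_1 - V_2 = 9.375 - 0 = 9.375 V
Step 2 — R_th: zero the source — replace V1 by a short circuit (node 2 merges into node 0) — and find the resistance seen between A (node 1) and B (node 0).
Reduce the network between node 1 (A) and node 0 (B) by series/parallel combination:
  Rp1 = R1 ‖ R2 (parallel, both between nodes 0 and 1) = 1/(1/30 + 1/50) = 18.75 Ω
R_th = 18.75 Ω
I_n = V_th/R_th = 9.375/18.75 = 0.5 A, and R_n = R_th = 18.75 Ω

Final answer: I_n = 0.5 A, R_n = 18.75 Ω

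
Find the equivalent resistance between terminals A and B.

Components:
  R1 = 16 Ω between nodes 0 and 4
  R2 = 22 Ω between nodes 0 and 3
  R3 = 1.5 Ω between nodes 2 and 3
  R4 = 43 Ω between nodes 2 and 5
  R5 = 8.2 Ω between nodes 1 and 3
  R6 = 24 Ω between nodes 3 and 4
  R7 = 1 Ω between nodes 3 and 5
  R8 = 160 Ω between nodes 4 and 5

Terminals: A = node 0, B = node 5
The network is not a plain series/parallel combination. Inject a 1 A test current into terminal A (node 0) and return it from terminal B (node 5); then R_eq = V_A / (1 A).
Nodal analysis, taking node 5 as the 0 V reference.
Current source I_test pushes 1 A into node 0 and draws it out of node 5.
KCL at each unknown node (sum of currents leaving = 0; resistances in Ω):
  Node 0: (V_0 - V_4)/16 + (V_0 - V_3)/22 - 1 = 0
  Node 1: (V_1 - V_3)/8.2 = 0
  Node 2: (V_2 - V_3)/1.5 + (V_2 - 0)/43 = 0
  Node 3: (V_3 - V_0)/22 + (V_3 - V_1)/8.2 + (V_3 - V_2)/1.5 + (V_3 - V_4)/24 + (V_3 - 0)/1 = 0
  Node 4: (V_4 - V_0)/16 + (V_4 - V_3)/24 + (V_4 - 0)/160 = 0
Collecting terms (coefficients in siemens):
  0.108·V_0 - 0.04545·V_3 - 0.0625·V_4 = 1
  0.122·V_1 - 0.122·V_3 = 0
  0.6899·V_2 - 0.6667·V_3 = 0
  1.876·V_3 - 0.04545·V_0 - 0.122·V_1 - 0.6667·V_2 - 0.04167·V_4 = 0
  0.1104·V_4 - 0.0625·V_0 - 0.04167·V_3 = 0
Solving these 5 simultaneous equations (Gaussian elimination) gives:
  V_0 = 14.66 V, V_1 = 0.9252 V, V_2 = 0.894 V, V_3 = 0.9252 V
  V_4 = 8.646 V
R_eq = V_0 / 1 A = 14.66 Ω

Final answer: 14.66 Ω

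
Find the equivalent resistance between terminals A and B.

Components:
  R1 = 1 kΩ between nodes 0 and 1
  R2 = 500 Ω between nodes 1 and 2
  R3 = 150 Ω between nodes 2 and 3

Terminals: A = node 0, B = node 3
Reduce the network between node 0 (A) and node 3 (B) by series/parallel combination:
  Rs1 = R1 + R2 (series, joined only at node 1) = 1000 + 500 = 1500 Ω
  Rs2 = R3 + Rs1 (series, joined only at node 2) = 150 + 1500 = 1650 Ω
R_eq = 1.65 kΩ

Final answer: 1.65 kΩ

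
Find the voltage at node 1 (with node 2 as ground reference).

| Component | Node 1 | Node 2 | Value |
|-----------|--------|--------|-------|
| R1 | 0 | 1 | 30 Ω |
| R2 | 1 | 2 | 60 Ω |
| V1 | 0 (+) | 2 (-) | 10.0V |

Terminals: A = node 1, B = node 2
Nodal analysis, taking node 2 as the 0 V reference.
Source V1 fixes V_0 = 10 V.
KCL at each unknown node (sum of currents leaving = 0; resistances in Ω):
  Node 1: (V_1 - 10)/30 + (V_1 - 0)/60 = 0
Collecting terms: 0.05 × V_1 = 0.3333  =>  V_1 = 6.667 V
The requested potential is V_1 = 6.667 V.

Final answer: V_1 = 6.667 V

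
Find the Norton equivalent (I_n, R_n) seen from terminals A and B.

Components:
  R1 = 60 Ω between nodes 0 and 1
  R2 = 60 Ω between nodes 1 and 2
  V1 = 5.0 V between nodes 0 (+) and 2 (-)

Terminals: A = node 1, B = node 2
Find the Thévenin equivalent first; then I_n = V_th/R_th and R_n = R_th.
Step 1 — V_th is the open-circuit voltage V_A - V_B (nothing connected across the terminals).
Nodal analysis, taking node 2 as the 0 V reference.
Source V1 fixes V_0 = 5 V.
KCL at each unknown node (sum of currents leaving = 0; resistances in Ω):
  Node 1: (V_1 - 5)/60 + (V_1 - 0)/60 = 0
Collecting terms: 0.03333 × V_1 = 0.08333  =>  V_1 = 2.5 V
V_th = V_1 - V_2 = 2.5 - 0 = 2.5 V
Step 2 — R_th: zero the source — replace V1 by a short circuit (node 2 merges into node 0) — and find the resistance seen between A (node 1) and B (node 0).
Reduce the network between node 1 (A) and node 0 (B) by series/parallel combination:
  Rp1 = R1 ‖ R2 (parallel, both between nodes 0 and 1) = 1/(1/60 + 1/60) = 30 Ω
R_th = 30 Ω
I_n = V_th/R_th = 2.5/30 = 0.08333 A, and R_n = R_th = 30 Ω

Final answer: I_n = 0.08333 A, R_n = 30 Ω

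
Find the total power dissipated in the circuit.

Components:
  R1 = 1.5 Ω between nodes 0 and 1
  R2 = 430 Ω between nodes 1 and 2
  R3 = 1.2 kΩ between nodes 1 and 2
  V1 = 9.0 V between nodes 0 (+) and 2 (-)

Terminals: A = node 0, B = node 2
Nodal analysis, taking node 2 as the 0 V reference.
Source V1 fixes V_0 = 9 V.
KCL at each unknown node (sum of currents leaving = 0; resistances in Ω):
  Node 1: (V_1 - 9)/1.5 + (V_1 - 0)/430 + (V_1 - 0)/1200 = 0
Collecting terms: 0.6698 × V_1 = 6  =>  V_1 = 8.958 V
Power in each resistor, P = (ΔV)²/R:
  P_R1 = (9 - 8.958)²/1.5 = 0.001201 W
  P_R2 = (8.958 - 0)²/430 = 0.1866 W
  P_R3 = (8.958 - 0)²/1200 = 0.06686 W
P_total = P_R1 + P_R2 + P_R3 = 0.2547 W

Final answer: 0.2547 W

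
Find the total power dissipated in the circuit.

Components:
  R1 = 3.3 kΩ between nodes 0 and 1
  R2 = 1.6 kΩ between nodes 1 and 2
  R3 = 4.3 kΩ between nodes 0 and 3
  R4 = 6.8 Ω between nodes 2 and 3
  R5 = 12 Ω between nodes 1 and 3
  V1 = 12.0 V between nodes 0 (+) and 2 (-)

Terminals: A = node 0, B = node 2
Nodal analysis, taking node 2 as the 0 V reference.
Source V1 fixes V_0 = 12 V.
KCL at each unknown node (sum of currents leaving = 0; resistances in Ω):
  Node 1: (V_1 - 12)/3300 + (V_1 - 0)/1600 + (V_1 - V_3)/12 = 0
  Node 3: (V_3 - 12)/4300 + (V_3 - 0)/6.8 + (V_3 - V_1)/12 = 0
Collecting terms (coefficients in siemens):
  0.08426·V_1 - 0.08333·V_3 = 0.003636
  0.2306·V_3 - 0.08333·V_1 = 0.002791
Determinant D = (0.08426)(0.2306) - (-0.08333)(-0.08333) = 0.01249
V_1 = [(0.003636)(0.2306) - (-0.08333)(0.002791)]/D = 0.08578 V
V_3 = [(0.08426)(0.002791) - (0.003636)(-0.08333)]/D = 0.04309 V
Power in each resistor, P = (ΔV)²/R:
  P_R1 = (12 - 0.08578)²/3300 = 0.04301 W
  P_R2 = (0.08578 - 0)²/1600 = 0.000004598 W
  P_R3 = (12 - 0.04309)²/4300 = 0.03325 W
  P_R4 = (0 - 0.04309)²/6.8 = 0.0002731 W
  P_R5 = (0.08578 - 0.04309)²/12 = 0.0001518 W
P_total = P_R1 + P_R2 + P_R3 + P_R4 + P_R5 = 0.07669 W

Final answer: 0.07669 W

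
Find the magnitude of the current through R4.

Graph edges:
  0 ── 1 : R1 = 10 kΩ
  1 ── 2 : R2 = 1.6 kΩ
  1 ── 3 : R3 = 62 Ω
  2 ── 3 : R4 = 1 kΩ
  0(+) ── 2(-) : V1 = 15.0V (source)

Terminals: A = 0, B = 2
Nodal analysis, taking node 2 as the 0 V reference.
Source V1 fixes V_0 = 15 V.
KCL at each unknown node (sum of currents leaving = 0; resistances in Ω):
  Node 1: (V_1 - 15)/10000 + (V_1 - 0)/1600 + (V_1 - V_3)/62 = 0
  Node 3: (V_3 - V_1)/62 + (V_3 - 0)/1000 = 0
Collecting terms (coefficients in siemens):
  0.01685·V_1 - 0.01613·V_3 = 0.0015
  0.01713·V_3 - 0.01613·V_1 = 0
Determinant D = (0.01685)(0.01713) - (-0.01613)(-0.01613) = 0.00002855
V_1 = [(0.0015)(0.01713) - (-0.01613)(0)]/D = 0.9 V
V_3 = [(0.01685)(0) - (0.0015)(-0.01613)]/D = 0.8475 V
I_R4 = (V_2 - V_3)/R4 = (0 - 0.8475)/1000 = -0.0008475 A
|I_R4| = 0.0008475 A

Final answer: |I_R4| = 0.0008475 A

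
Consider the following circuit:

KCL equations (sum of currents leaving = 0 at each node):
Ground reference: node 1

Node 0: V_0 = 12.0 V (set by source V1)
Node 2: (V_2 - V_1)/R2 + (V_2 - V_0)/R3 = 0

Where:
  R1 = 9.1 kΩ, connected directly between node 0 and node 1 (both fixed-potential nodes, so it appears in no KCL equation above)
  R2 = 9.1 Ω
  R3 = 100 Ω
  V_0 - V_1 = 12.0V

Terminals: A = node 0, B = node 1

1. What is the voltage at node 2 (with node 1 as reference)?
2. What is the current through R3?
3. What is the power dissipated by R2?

Nodal analysis, taking node 1 as the 0 V reference.
Source V1 fixes V_0 = 12 V.
KCL at each unknown node (sum of currents leaving = 0; resistances in Ω):
  Node 2: (V_2 - 0)/9.1 + (V_2 - 12)/100 = 0
Collecting terms: 0.1199 × V_2 = 0.12  =>  V_2 = 1.001 V
Part 1:
  Read off the nodal solution: V_2 = 1.001 V
Part 2:
  I_R3 = (V_0 - V_2)/R3 = (12 - 1.001)/100 = 0.11 A
  Magnitude: I_R3 = 0.11 A
Part 3:
  I_R2 = (V_1 - V_2)/R2 = (0 - 1.001)/9.1 = -0.11 A
  P_R2 = I_R2² × R2 = (-0.11)² × 9.1 = 0.1101 W

Final answers:
1. V_2 = 1.001 V
2. I_R3 = 0.11 A
3. P_R2 = 0.1101 W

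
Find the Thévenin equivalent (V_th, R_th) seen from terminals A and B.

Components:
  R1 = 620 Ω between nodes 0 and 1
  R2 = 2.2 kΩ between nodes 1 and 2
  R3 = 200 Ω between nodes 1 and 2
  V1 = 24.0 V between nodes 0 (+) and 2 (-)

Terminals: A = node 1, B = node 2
Step 1 — V_th is the open-circuit voltage V_A - V_B (nothing connected across the terminals).
Nodal analysis, taking node 2 as the 0 V reference.
Source V1 fixes V_0 = 24 V.
KCL at each unknown node (sum of currents leaving = 0; resistances in Ω):
  Node 1: (V_1 - 24)/620 + (V_1 - 0)/2200 + (V_1 - 0)/200 = 0
Collecting terms: 0.007067 × V_1 = 0.03871  =>  V_1 = 5.477 V
V_th = V_1 - V_2 = 5.477 - 0 = 5.477 V
Step 2 — R_th: zero the source — replace V1 by a short circuit (node 2 merges into node 0) — and find the resistance seen between A (node 1) and B (node 0).
Reduce the network between node 1 (A) and node 0 (B) by series/parallel combination:
  Rp1 = R1 ‖ R2 ‖ R3 (parallel, all between nodes 0 and 1) = 1/(1/620 + 1/2200 + 1/200) = 141.5 Ω
R_th = 141.5 Ω

Final answer: V_th = 5.477 V, R_th = 141.5 Ω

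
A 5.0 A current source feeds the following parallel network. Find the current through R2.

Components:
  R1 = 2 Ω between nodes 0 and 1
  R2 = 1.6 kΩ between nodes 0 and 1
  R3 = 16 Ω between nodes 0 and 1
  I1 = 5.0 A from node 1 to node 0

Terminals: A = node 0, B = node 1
All resistors sit directly between nodes 0 and 1, so they are in parallel and share one voltage V; the full source current 5 A splits among them.
1/R_par = 1/2 + 1/1600 + 1/16 = 0.5631 S  =>  R_par = 1.776 Ω
V = I × R_par = 5 × 1.776 = 8.879 V
I_R2 = V/R2 = 8.879/1600 = 0.005549 A

Final answer: 0.005549 A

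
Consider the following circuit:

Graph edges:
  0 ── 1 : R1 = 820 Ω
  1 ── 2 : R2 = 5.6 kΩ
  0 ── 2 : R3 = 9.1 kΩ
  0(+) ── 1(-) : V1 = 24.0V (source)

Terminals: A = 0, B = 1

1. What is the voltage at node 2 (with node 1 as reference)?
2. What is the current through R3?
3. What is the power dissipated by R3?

Nodal analysis, taking node 1 as the 0 V reference.
Source V1 fixes V_0 = 24 V.
KCL at each unknown node (sum of currents leaving = 0; resistances in Ω):
  Node 2: (V_2 - 0)/5600 + (V_2 - 24)/9100 = 0
Collecting terms: 0.0002885 × V_2 = 0.002637  =>  V_2 = 9.143 V
Part 1:
  Read off the nodal solution: V_2 = 9.143 V
Part 2:
  I_R3 = (V_0 - V_2)/R3 = (24 - 9.143)/9100 = 0.001633 A
  Magnitude: I_R3 = 0.001633 A
Part 3:
  I_R3 = (V_0 - V_2)/R3 = (24 - 9.143)/9100 = 0.001633 A
  P_R3 = I_R3² × R3 = (0.001633)² × 9100 = 0.02426 W

Final answers:
1. V_2 = 9.143 V
2. I_R3 = 0.001633 A
3. P_R3 = 0.02426 W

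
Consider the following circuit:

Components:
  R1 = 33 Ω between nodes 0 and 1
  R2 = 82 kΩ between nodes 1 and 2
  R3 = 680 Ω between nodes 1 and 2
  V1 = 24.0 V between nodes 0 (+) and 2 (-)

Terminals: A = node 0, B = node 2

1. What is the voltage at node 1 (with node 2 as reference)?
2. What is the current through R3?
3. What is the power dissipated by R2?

Nodal analysis, taking node 2 as the 0 V reference.
Source V1 fixes V_0 = 24 V.
KCL at each unknown node (sum of currents leaving = 0; resistances in Ω):
  Node 1: (V_1 - 24)/33 + (V_1 - 0)/82000 + (V_1 - 0)/680 = 0
Collecting terms: 0.03179 × V_1 = 0.7273  =>  V_1 = 22.88 V
Part 1:
  Read off the nodal solution: V_1 = 22.88 V
Part 2:
  I_R3 = (V_1 - V_2)/R3 = (22.88 - 0)/680 = 0.03365 A
  Magnitude: I_R3 = 0.03365 A
Part 3:
  I_R2 = (V_1 - V_2)/R2 = (22.88 - 0)/82000 = 0.000279 A
  P_R2 = I_R2² × R2 = (0.000279)² × 82000 = 0.006384 W

Final answers:
1. V_1 = 22.88 V
2. I_R3 = 0.03365 A
3. P_R2 = 0.006384 W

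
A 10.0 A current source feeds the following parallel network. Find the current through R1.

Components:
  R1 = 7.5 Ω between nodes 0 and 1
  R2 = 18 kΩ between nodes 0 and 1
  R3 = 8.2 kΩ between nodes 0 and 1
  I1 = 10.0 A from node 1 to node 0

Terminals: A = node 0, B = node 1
All resistors sit directly between nodes 0 and 1, so they are in parallel and share one voltage V; the full source current 10 A splits among them.
1/R_par = 1/7.5 + 1/18000 + 1/8200 = 0.1335 S  =>  R_par = 7.49 Ω
V = I × R_par = 10 × 7.49 = 74.9 V
I_R1 = V/R1 = 74.9/7.5 = 9.987 A

Final answer: 9.987 A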